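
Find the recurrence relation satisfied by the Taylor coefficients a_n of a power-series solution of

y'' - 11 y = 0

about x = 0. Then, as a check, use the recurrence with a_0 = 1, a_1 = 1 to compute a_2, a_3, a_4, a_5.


Substitute y = sum_n a_n x^n into y'' + (const) y = 0.
y''(x) = sum_{n>=0} (n+2)(n+1) a_{n+2} x^n.
The ODE becomes sum_n [(n+2)(n+1) a_{n+2} - 11 a_n] x^n = 0.
Setting each coefficient to zero gives the recurrence:
  (n+2)(n+1) a_{n+2} - 11 a_n = 0,
  a_{n+2} = 11 / ((n+1)(n+2)) a_n.

Check with a_0 = 1, a_1 = 1 (apply the recurrence for n = 0, 1, 2, 3): a_0 = 1, a_1 = 1, a_2 = 11/2, a_3 = 11/6, a_4 = 121/24, a_5 = 121/120.

a_{n+2} = 11/((n+1)(n+2)) * a_n; check: a_0 = 1, a_1 = 1, a_2 = 11/2, a_3 = 11/6, a_4 = 121/24, a_5 = 121/120


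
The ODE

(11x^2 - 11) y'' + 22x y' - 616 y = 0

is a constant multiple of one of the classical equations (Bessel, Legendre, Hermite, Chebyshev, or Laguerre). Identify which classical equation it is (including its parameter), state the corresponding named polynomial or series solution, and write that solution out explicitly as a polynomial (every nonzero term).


All three coefficients share the factor -11; dividing through by -11 gives  (1 - x^2) y'' - 2x y' + 56 y = 0.
This matches the Legendre equation (1 - x^2) y'' - 2x y' + n(n+1) y = 0 (note the -2x y' term) with n(n+1) = 56, so n = 7; the polynomial solution is P_7(x).
With y = sum_k a_k x^k, matching x^k gives (k+2)(k+1) a_{k+2} = [k(k+1) - n(n+1)] a_k = (k - 7)(k + 8) a_k. The right side vanishes at k = 7, so the series with the parity of 7 terminates at degree 7.
Standard normalization (P_n(1) = 1): leading coefficient (2n)!/(2^n (n!)^2) = 87178291200/(128*25401600) = 429/16, so a_7 = 429/16. Work downward with a_k = (k+1)(k+2) a_{k+2} / ((k - 7)(k + 8)):
  a_5 = (6)(7)(429/16) / ((5 - 7)(5 + 8)) = (9009/8)/(-26) = -693/16
  a_3 = (4)(5)(-693/16) / ((3 - 7)(3 + 8)) = (-3465/4)/(-44) = 315/16
  a_1 = (2)(3)(315/16) / ((1 - 7)(1 + 8)) = (945/8)/(-54) = -35/16
Hence P_7(x) = 429 x^7/16 - 693 x^5/16 + 315 x^3/16 - 35 x/16.

P_7(x); series = 429 x^7/16 - 693 x^5/16 + 315 x^3/16 - 35 x/16


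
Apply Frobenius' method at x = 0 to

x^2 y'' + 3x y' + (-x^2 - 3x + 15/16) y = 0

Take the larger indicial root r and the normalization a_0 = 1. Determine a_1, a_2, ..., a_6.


Write in Frobenius form y'' + (p(x)/x) y' + (q(x)/x^2) y = 0:
  p(x) = 3,  q(x) = -x^2 - 3x + 15/16.
Indicial equation: r(r-1) + (3) r + (15/16) = 0 -> roots r_1 = -3/4, r_2 = -5/4.
Take r = r_1 = -3/4. Let y(x) = x^r sum_{n>=0} a_n x^n with a_0 = 1.
Substitute y = x^r sum a_n x^n and match x^{r+n}. The recurrence is
  D(n) a_n - 3 a_{n-1} - 1 a_{n-2} = 0,  where D(n) = (r+n)(r+n-1) + (3)(r+n) + (15/16).
  a_n = [3 a_{n-1} + 1 a_{n-2}] / D(n).
Since the indicial polynomial factors as (r - r_1)(r - r_2), D(n) = (r_1 + n - r_1)(r_1 + n - r_2) = n(n + 1/2).
Evaluating step by step (a_0 = 1):
  n = 1: D(1) = 1(1 + 1/2) = 3/2; numerator = 3(1) = 3; a_1 = (3)/(3/2) = 2
  n = 2: D(2) = 2(2 + 1/2) = 5; numerator = 3(2) + 1(1) = 7; a_2 = (7)/(5) = 7/5
  n = 3: D(3) = 3(3 + 1/2) = 21/2; numerator = 3(7/5) + 1(2) = 31/5; a_3 = (31/5)/(21/2) = 62/105
  n = 4: D(4) = 4(4 + 1/2) = 18; numerator = 3(62/105) + 1(7/5) = 111/35; a_4 = (111/35)/(18) = 37/210
  n = 5: D(5) = 5(5 + 1/2) = 55/2; numerator = 3(37/210) + 1(62/105) = 47/42; a_5 = (47/42)/(55/2) = 47/1155
  n = 6: D(6) = 6(6 + 1/2) = 39; numerator = 3(47/1155) + 1(37/210) = 689/2310; a_6 = (689/2310)/(39) = 53/6930

r = -3/4; a_0 = 1; a_1 = 2; a_2 = 7/5; a_3 = 62/105; a_4 = 37/210; a_5 = 47/1155; a_6 = 53/6930


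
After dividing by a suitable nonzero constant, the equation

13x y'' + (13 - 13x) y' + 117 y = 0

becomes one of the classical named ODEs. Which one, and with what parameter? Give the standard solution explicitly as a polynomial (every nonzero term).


All three coefficients share the factor 13; dividing through by 13 gives  x y'' + (1 - x) y' + 9 y = 0.
This matches the Laguerre equation x y'' + (1 - x) y' + n y = 0 with n = 9; the polynomial solution is L_9(x).
With y = sum_k a_k x^k, matching x^k gives (k+1)k a_{k+1} + (k+1) a_{k+1} - k a_k + n a_k = 0, i.e. (k+1)^2 a_{k+1} = (k - n) a_k = (k - 9) a_k. The right side vanishes at k = 9, so the series terminates at degree 9.
Standard normalization L_n(0) = 1 gives a_0 = 1. Work upward with a_{k+1} = (k - 9) a_k / (k+1)^2:
  a_1 = (0 - 9)(1) / 1^2 = -9/1 = -9
  a_2 = (1 - 9)(-9) / 2^2 = 72/4 = 18
  a_3 = (2 - 9)(18) / 3^2 = -126/9 = -14
  a_4 = (3 - 9)(-14) / 4^2 = 84/16 = 21/4
  a_5 = (4 - 9)(21/4) / 5^2 = (-105/4)/25 = -21/20
  a_6 = (5 - 9)(-21/20) / 6^2 = (21/5)/36 = 7/60
  a_7 = (6 - 9)(7/60) / 7^2 = (-7/20)/49 = -1/140
  a_8 = (7 - 9)(-1/140) / 8^2 = (1/70)/64 = 1/4480
  a_9 = (8 - 9)(1/4480) / 9^2 = (-1/4480)/81 = -1/362880
Hence L_9(x) = -x^9/362880 + x^8/4480 - x^7/140 + 7 x^6/60 - 21 x^5/20 + 21 x^4/4 - 14 x^3 + 18 x^2 - 9 x + 1.

L_9(x); series = -x^9/362880 + x^8/4480 - x^7/140 + 7 x^6/60 - 21 x^5/20 + 21 x^4/4 - 14 x^3 + 18 x^2 - 9 x + 1


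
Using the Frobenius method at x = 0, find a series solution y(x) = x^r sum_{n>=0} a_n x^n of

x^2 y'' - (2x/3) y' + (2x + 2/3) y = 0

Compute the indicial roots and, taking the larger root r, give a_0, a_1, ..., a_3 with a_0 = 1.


Write in Frobenius form y'' + (p(x)/x) y' + (q(x)/x^2) y = 0:
  p(x) = -2/3,  q(x) = 2x + 2/3.
Indicial equation: r(r-1) + (-2/3) r + (2/3) = 0 -> roots r_1 = 1, r_2 = 2/3.
Take r = r_1 = 1. Let y(x) = x^r sum_{n>=0} a_n x^n with a_0 = 1.
Substitute y = x^r sum a_n x^n and match x^{r+n}. The recurrence is
  D(n) a_n + 2 a_{n-1} = 0,  where D(n) = (r+n)(r+n-1) + (-2/3)(r+n) + (2/3).
  a_n = -2 / D(n) * a_{n-1}.
Since the indicial polynomial factors as (r - r_1)(r - r_2), D(n) = (r_1 + n - r_1)(r_1 + n - r_2) = n(n + 1/3).
Evaluating step by step (a_0 = 1):
  n = 1: D(1) = 1(1 + 1/3) = 4/3; numerator = -2(1) = -2; a_1 = (-2)/(4/3) = -3/2
  n = 2: D(2) = 2(2 + 1/3) = 14/3; numerator = -2(-3/2) = 3; a_2 = (3)/(14/3) = 9/14
  n = 3: D(3) = 3(3 + 1/3) = 10; numerator = -2(9/14) = -9/7; a_3 = (-9/7)/(10) = -9/70

r = 1; a_0 = 1; a_1 = -3/2; a_2 = 9/14; a_3 = -9/70


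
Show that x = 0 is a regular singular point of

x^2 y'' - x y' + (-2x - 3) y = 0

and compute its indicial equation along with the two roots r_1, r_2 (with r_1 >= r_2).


Divide by x^2 to reach normal form y'' + P_1(x) y' + P_2(x) y = 0 with P_1(x) = -1/x and P_2(x) = -2/x - 3/x^2.
x = 0 is a singular point because the y'-coefficient -1/x has a pole at x = 0 and the y-coefficient -2/x - 3/x^2 has a pole at x = 0.
It is a regular singular point because x P_1(x) = p(x) = -1 and x^2 P_2(x) = q(x) = -2x - 3 are polynomials, hence analytic at x = 0.
p(0) = -1,  q(0) = -3.
Indicial equation: r(r-1) + p(0) r + q(0) = 0, i.e. r^2 + (p(0) - 1) r + q(0) = 0, i.e. r^2 - 2 r - 3 = 0.
Discriminant: (-2)^2 - 4(-3) = 16, so r = (2 ± 4)/2.
Solving: r_1 = 3, r_2 = -1.

indicial: r^2 - 2 r - 3 = 0; roots r_1 = 3, r_2 = -1


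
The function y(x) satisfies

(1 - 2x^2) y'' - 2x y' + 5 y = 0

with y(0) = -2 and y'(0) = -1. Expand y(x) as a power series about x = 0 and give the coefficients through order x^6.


Ansatz: y(x) = sum_{n>=0} a_n x^n, so y'(x) = sum_{n>=1} n a_n x^(n-1) and y''(x) = sum_{n>=2} n(n-1) a_n x^(n-2).
Substitute into P(x) y'' + Q(x) y' + R(x) y = 0 with P(x) = 1 - 2x^2, Q(x) = -2x, R(x) = 5, and match powers of x.
Initial conditions: a_0 = -2, a_1 = -1.
Setting the coefficient of each power of x to zero and solving order by order (substituting the coefficients already found):
  x^0: 2 a_2 + 5 a_0 = 0  ->  2 a_2 = -5 a_0 = 10  ->  a_2 = 5
  x^1: 6 a_3 + 3 a_1 = 0  ->  6 a_3 = -3 a_1 = 3  ->  a_3 = 1/2
  x^2: 12 a_4 - 3 a_2 = 0  ->  12 a_4 = 3 a_2 = 15  ->  a_4 = 5/4
  x^3: 20 a_5 - 13 a_3 = 0  ->  20 a_5 = 13 a_3 = 13/2  ->  a_5 = 13/40
  x^4: 30 a_6 - 27 a_4 = 0  ->  30 a_6 = 27 a_4 = 135/4  ->  a_6 = 9/8
Truncated series: y(x) = -2 - x + 5 x^2 + (1/2) x^3 + (5/4) x^4 + (13/40) x^5 + (9/8) x^6 + O(x^7).

a_0 = -2; a_1 = -1; a_2 = 5; a_3 = 1/2; a_4 = 5/4; a_5 = 13/40; a_6 = 9/8


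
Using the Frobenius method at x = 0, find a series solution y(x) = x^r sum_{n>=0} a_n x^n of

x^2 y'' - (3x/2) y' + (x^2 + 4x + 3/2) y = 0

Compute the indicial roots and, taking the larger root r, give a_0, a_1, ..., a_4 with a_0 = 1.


Write in Frobenius form y'' + (p(x)/x) y' + (q(x)/x^2) y = 0:
  p(x) = -3/2,  q(x) = x^2 + 4x + 3/2.
Indicial equation: r(r-1) + (-3/2) r + (3/2) = 0 -> roots r_1 = 3/2, r_2 = 1.
Take r = r_1 = 3/2. Let y(x) = x^r sum_{n>=0} a_n x^n with a_0 = 1.
Substitute y = x^r sum a_n x^n and match x^{r+n}. The recurrence is
  D(n) a_n + 4 a_{n-1} + 1 a_{n-2} = 0,  where D(n) = (r+n)(r+n-1) + (-3/2)(r+n) + (3/2).
  a_n = [-4 a_{n-1} - 1 a_{n-2}] / D(n).
Since the indicial polynomial factors as (r - r_1)(r - r_2), D(n) = (r_1 + n - r_1)(r_1 + n - r_2) = n(n + 1/2).
Evaluating step by step (a_0 = 1):
  n = 1: D(1) = 1(1 + 1/2) = 3/2; numerator = -4(1) = -4; a_1 = (-4)/(3/2) = -8/3
  n = 2: D(2) = 2(2 + 1/2) = 5; numerator = -4(-8/3) - 1(1) = 29/3; a_2 = (29/3)/(5) = 29/15
  n = 3: D(3) = 3(3 + 1/2) = 21/2; numerator = -4(29/15) - 1(-8/3) = -76/15; a_3 = (-76/15)/(21/2) = -152/315
  n = 4: D(4) = 4(4 + 1/2) = 18; numerator = -4(-152/315) - 1(29/15) = -1/315; a_4 = (-1/315)/(18) = -1/5670

r = 3/2; a_0 = 1; a_1 = -8/3; a_2 = 29/15; a_3 = -152/315; a_4 = -1/5670


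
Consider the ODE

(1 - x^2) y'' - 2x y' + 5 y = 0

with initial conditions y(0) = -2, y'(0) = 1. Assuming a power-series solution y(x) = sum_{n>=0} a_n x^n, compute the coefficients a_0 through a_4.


Ansatz: y(x) = sum_{n>=0} a_n x^n, so y'(x) = sum_{n>=1} n a_n x^(n-1) and y''(x) = sum_{n>=2} n(n-1) a_n x^(n-2).
Substitute into P(x) y'' + Q(x) y' + R(x) y = 0 with P(x) = 1 - x^2, Q(x) = -2x, R(x) = 5, and match powers of x.
Initial conditions: a_0 = -2, a_1 = 1.
Setting the coefficient of each power of x to zero and solving order by order (substituting the coefficients already found):
  x^0: 2 a_2 + 5 a_0 = 0  ->  2 a_2 = -5 a_0 = 10  ->  a_2 = 5
  x^1: 6 a_3 + 3 a_1 = 0  ->  6 a_3 = -3 a_1 = -3  ->  a_3 = -1/2
  x^2: 12 a_4 - a_2 = 0  ->  12 a_4 = a_2 = 5  ->  a_4 = 5/12
Truncated series: y(x) = -2 + x + 5 x^2 - (1/2) x^3 + (5/12) x^4 + O(x^5).

a_0 = -2; a_1 = 1; a_2 = 5; a_3 = -1/2; a_4 = 5/12


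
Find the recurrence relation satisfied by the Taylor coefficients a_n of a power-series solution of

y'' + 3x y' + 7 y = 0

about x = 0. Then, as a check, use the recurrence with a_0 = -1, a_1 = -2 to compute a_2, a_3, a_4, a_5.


Substitute y = sum_n a_n x^n.
y''(x) has coefficient (n+2)(n+1) a_{n+2} at x^n;
3 x y'(x) has coefficient 3 n a_n at x^n (shift);
7 y(x) has coefficient 7 a_n at x^n.
Matching x^n: (n+2)(n+1) a_{n+2} + (3n + 7) a_n = 0.
Thus a_{n+2} = (-3n - 7) / ((n+1)(n+2)) * a_n.

Check with a_0 = -1, a_1 = -2 (apply the recurrence for n = 0, 1, 2, 3): a_0 = -1, a_1 = -2, a_2 = 7/2, a_3 = 10/3, a_4 = -91/24, a_5 = -8/3.

a_(n+2) = (-3n - 7) / ((n+1)(n+2)) * a_n; check: a_0 = -1, a_1 = -2, a_2 = 7/2, a_3 = 10/3, a_4 = -91/24, a_5 = -8/3


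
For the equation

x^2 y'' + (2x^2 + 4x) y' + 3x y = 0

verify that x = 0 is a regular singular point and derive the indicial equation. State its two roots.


Divide by x^2 to reach normal form y'' + P_1(x) y' + P_2(x) y = 0 with P_1(x) = 2 + 4/x and P_2(x) = 3/x.
x = 0 is a singular point because the y'-coefficient 2 + 4/x has a pole at x = 0 and the y-coefficient 3/x has a pole at x = 0.
It is a regular singular point because x P_1(x) = p(x) = 2x + 4 and x^2 P_2(x) = q(x) = 3x are polynomials, hence analytic at x = 0.
p(0) = 4,  q(0) = 0.
Indicial equation: r(r-1) + p(0) r + q(0) = 0, i.e. r^2 + (p(0) - 1) r + q(0) = 0, i.e. r^2 + 3 r = 0.
Discriminant: (3)^2 - 4(0) = 9, so r = (-3 ± 3)/2.
Solving: r_1 = 0, r_2 = -3.

indicial: r^2 + 3 r = 0; roots r_1 = 0, r_2 = -3


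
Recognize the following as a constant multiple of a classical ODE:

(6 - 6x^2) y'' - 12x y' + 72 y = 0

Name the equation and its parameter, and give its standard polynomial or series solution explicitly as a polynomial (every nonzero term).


All three coefficients share the factor 6; dividing through by 6 gives  (1 - x^2) y'' - 2x y' + 12 y = 0.
This matches the Legendre equation (1 - x^2) y'' - 2x y' + n(n+1) y = 0 (note the -2x y' term) with n(n+1) = 12, so n = 3; the polynomial solution is P_3(x).
With y = sum_k a_k x^k, matching x^k gives (k+2)(k+1) a_{k+2} = [k(k+1) - n(n+1)] a_k = (k - 3)(k + 4) a_k. The right side vanishes at k = 3, so the series with the parity of 3 terminates at degree 3.
Standard normalization (P_n(1) = 1): leading coefficient (2n)!/(2^n (n!)^2) = 720/(8*36) = 5/2, so a_3 = 5/2. Work downward with a_k = (k+1)(k+2) a_{k+2} / ((k - 3)(k + 4)):
  a_1 = (2)(3)(5/2) / ((1 - 3)(1 + 4)) = 15/(-10) = -3/2
Hence P_3(x) = 5 x^3/2 - 3 x/2.

P_3(x); series = 5 x^3/2 - 3 x/2


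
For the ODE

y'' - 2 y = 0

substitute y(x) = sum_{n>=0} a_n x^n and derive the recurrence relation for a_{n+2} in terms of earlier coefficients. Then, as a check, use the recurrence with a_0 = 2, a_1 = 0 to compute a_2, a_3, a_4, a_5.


Substitute y = sum_n a_n x^n into y'' + (const) y = 0.
y''(x) = sum_{n>=0} (n+2)(n+1) a_{n+2} x^n.
The ODE becomes sum_n [(n+2)(n+1) a_{n+2} - 2 a_n] x^n = 0.
Setting each coefficient to zero gives the recurrence:
  (n+2)(n+1) a_{n+2} - 2 a_n = 0,
  a_{n+2} = 2 / ((n+1)(n+2)) a_n.

Check with a_0 = 2, a_1 = 0 (apply the recurrence for n = 0, 1, 2, 3): a_0 = 2, a_1 = 0, a_2 = 2, a_3 = 0, a_4 = 1/3, a_5 = 0.

a_{n+2} = 2/((n+1)(n+2)) * a_n; check: a_0 = 2, a_1 = 0, a_2 = 2, a_3 = 0, a_4 = 1/3, a_5 = 0


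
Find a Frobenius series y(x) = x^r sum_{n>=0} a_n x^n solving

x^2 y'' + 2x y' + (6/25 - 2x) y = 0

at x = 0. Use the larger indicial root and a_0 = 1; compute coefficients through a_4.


Write in Frobenius form y'' + (p(x)/x) y' + (q(x)/x^2) y = 0:
  p(x) = 2,  q(x) = 6/25 - 2x.
Indicial equation: r(r-1) + (2) r + (6/25) = 0 -> roots r_1 = -2/5, r_2 = -3/5.
Take r = r_1 = -2/5. Let y(x) = x^r sum_{n>=0} a_n x^n with a_0 = 1.
Substitute y = x^r sum a_n x^n and match x^{r+n}. The recurrence is
  D(n) a_n - 2 a_{n-1} = 0,  where D(n) = (r+n)(r+n-1) + (2)(r+n) + (6/25).
  a_n = 2 / D(n) * a_{n-1}.
Since the indicial polynomial factors as (r - r_1)(r - r_2), D(n) = (r_1 + n - r_1)(r_1 + n - r_2) = n(n + 1/5).
Evaluating step by step (a_0 = 1):
  n = 1: D(1) = 1(1 + 1/5) = 6/5; numerator = 2(1) = 2; a_1 = (2)/(6/5) = 5/3
  n = 2: D(2) = 2(2 + 1/5) = 22/5; numerator = 2(5/3) = 10/3; a_2 = (10/3)/(22/5) = 25/33
  n = 3: D(3) = 3(3 + 1/5) = 48/5; numerator = 2(25/33) = 50/33; a_3 = (50/33)/(48/5) = 125/792
  n = 4: D(4) = 4(4 + 1/5) = 84/5; numerator = 2(125/792) = 125/396; a_4 = (125/396)/(84/5) = 625/33264

r = -2/5; a_0 = 1; a_1 = 5/3; a_2 = 25/33; a_3 = 125/792; a_4 = 625/33264


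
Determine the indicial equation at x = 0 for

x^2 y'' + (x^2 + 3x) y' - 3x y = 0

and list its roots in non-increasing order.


Divide by x^2 to reach normal form y'' + P_1(x) y' + P_2(x) y = 0 with P_1(x) = 1 + 3/x and P_2(x) = -3/x.
x = 0 is a singular point because the y'-coefficient 1 + 3/x has a pole at x = 0 and the y-coefficient -3/x has a pole at x = 0.
It is a regular singular point because x P_1(x) = p(x) = x + 3 and x^2 P_2(x) = q(x) = -3x are polynomials, hence analytic at x = 0.
p(0) = 3,  q(0) = 0.
Indicial equation: r(r-1) + p(0) r + q(0) = 0, i.e. r^2 + (p(0) - 1) r + q(0) = 0, i.e. r^2 + 2 r = 0.
Discriminant: (2)^2 - 4(0) = 4, so r = (-2 ± 2)/2.
Solving: r_1 = 0, r_2 = -2.

indicial: r^2 + 2 r = 0; roots r_1 = 0, r_2 = -2


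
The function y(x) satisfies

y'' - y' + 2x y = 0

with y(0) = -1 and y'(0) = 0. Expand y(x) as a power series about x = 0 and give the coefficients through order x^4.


Ansatz: y(x) = sum_{n>=0} a_n x^n, so y'(x) = sum_{n>=1} n a_n x^(n-1) and y''(x) = sum_{n>=2} n(n-1) a_n x^(n-2).
Substitute into P(x) y'' + Q(x) y' + R(x) y = 0 with P(x) = 1, Q(x) = -1, R(x) = 2x, and match powers of x.
Initial conditions: a_0 = -1, a_1 = 0.
Setting the coefficient of each power of x to zero and solving order by order (substituting the coefficients already found):
  x^0: 2 a_2 - a_1 = 0  ->  2 a_2 = a_1 = 0  ->  a_2 = 0
  x^1: 6 a_3 - 2 a_2 + 2 a_0 = 0  ->  6 a_3 = 2 a_2 - 2 a_0 = 2  ->  a_3 = 1/3
  x^2: 12 a_4 - 3 a_3 + 2 a_1 = 0  ->  12 a_4 = 3 a_3 - 2 a_1 = 1  ->  a_4 = 1/12
Truncated series: y(x) = -1 + (1/3) x^3 + (1/12) x^4 + O(x^5).

a_0 = -1; a_1 = 0; a_2 = 0; a_3 = 1/3; a_4 = 1/12


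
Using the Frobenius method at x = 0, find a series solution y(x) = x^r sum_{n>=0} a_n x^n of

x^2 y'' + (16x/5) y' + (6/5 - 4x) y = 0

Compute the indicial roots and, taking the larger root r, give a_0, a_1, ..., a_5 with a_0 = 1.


Write in Frobenius form y'' + (p(x)/x) y' + (q(x)/x^2) y = 0:
  p(x) = 16/5,  q(x) = 6/5 - 4x.
Indicial equation: r(r-1) + (16/5) r + (6/5) = 0 -> roots r_1 = -1, r_2 = -6/5.
Take r = r_1 = -1. Let y(x) = x^r sum_{n>=0} a_n x^n with a_0 = 1.
Substitute y = x^r sum a_n x^n and match x^{r+n}. The recurrence is
  D(n) a_n - 4 a_{n-1} = 0,  where D(n) = (r+n)(r+n-1) + (16/5)(r+n) + (6/5).
  a_n = 4 / D(n) * a_{n-1}.
Since the indicial polynomial factors as (r - r_1)(r - r_2), D(n) = (r_1 + n - r_1)(r_1 + n - r_2) = n(n + 1/5).
Evaluating step by step (a_0 = 1):
  n = 1: D(1) = 1(1 + 1/5) = 6/5; numerator = 4(1) = 4; a_1 = (4)/(6/5) = 10/3
  n = 2: D(2) = 2(2 + 1/5) = 22/5; numerator = 4(10/3) = 40/3; a_2 = (40/3)/(22/5) = 100/33
  n = 3: D(3) = 3(3 + 1/5) = 48/5; numerator = 4(100/33) = 400/33; a_3 = (400/33)/(48/5) = 125/99
  n = 4: D(4) = 4(4 + 1/5) = 84/5; numerator = 4(125/99) = 500/99; a_4 = (500/99)/(84/5) = 625/2079
  n = 5: D(5) = 5(5 + 1/5) = 26; numerator = 4(625/2079) = 2500/2079; a_5 = (2500/2079)/(26) = 1250/27027

r = -1; a_0 = 1; a_1 = 10/3; a_2 = 100/33; a_3 = 125/99; a_4 = 625/2079; a_5 = 1250/27027


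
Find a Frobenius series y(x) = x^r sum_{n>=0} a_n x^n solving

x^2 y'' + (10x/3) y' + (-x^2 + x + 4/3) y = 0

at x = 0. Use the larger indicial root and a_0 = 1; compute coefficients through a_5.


Write in Frobenius form y'' + (p(x)/x) y' + (q(x)/x^2) y = 0:
  p(x) = 10/3,  q(x) = -x^2 + x + 4/3.
Indicial equation: r(r-1) + (10/3) r + (4/3) = 0 -> roots r_1 = -1, r_2 = -4/3.
Take r = r_1 = -1. Let y(x) = x^r sum_{n>=0} a_n x^n with a_0 = 1.
Substitute y = x^r sum a_n x^n and match x^{r+n}. The recurrence is
  D(n) a_n + 1 a_{n-1} - 1 a_{n-2} = 0,  where D(n) = (r+n)(r+n-1) + (10/3)(r+n) + (4/3).
  a_n = [-1 a_{n-1} + 1 a_{n-2}] / D(n).
Since the indicial polynomial factors as (r - r_1)(r - r_2), D(n) = (r_1 + n - r_1)(r_1 + n - r_2) = n(n + 1/3).
Evaluating step by step (a_0 = 1):
  n = 1: D(1) = 1(1 + 1/3) = 4/3; numerator = -1(1) = -1; a_1 = (-1)/(4/3) = -3/4
  n = 2: D(2) = 2(2 + 1/3) = 14/3; numerator = -1(-3/4) + 1(1) = 7/4; a_2 = (7/4)/(14/3) = 3/8
  n = 3: D(3) = 3(3 + 1/3) = 10; numerator = -1(3/8) + 1(-3/4) = -9/8; a_3 = (-9/8)/(10) = -9/80
  n = 4: D(4) = 4(4 + 1/3) = 52/3; numerator = -1(-9/80) + 1(3/8) = 39/80; a_4 = (39/80)/(52/3) = 9/320
  n = 5: D(5) = 5(5 + 1/3) = 80/3; numerator = -1(9/320) + 1(-9/80) = -9/64; a_5 = (-9/64)/(80/3) = -27/5120

r = -1; a_0 = 1; a_1 = -3/4; a_2 = 3/8; a_3 = -9/80; a_4 = 9/320; a_5 = -27/5120


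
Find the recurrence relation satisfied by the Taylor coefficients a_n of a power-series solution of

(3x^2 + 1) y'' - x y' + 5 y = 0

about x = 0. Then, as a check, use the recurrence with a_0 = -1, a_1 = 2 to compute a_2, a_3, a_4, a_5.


Substitute y = sum_n a_n x^n.
(1 + 3 x^2) y'' contributes (n+2)(n+1) a_{n+2} + 3 n(n-1) a_n at x^n.
-x y'(x) contributes -n a_n at x^n.
5 y(x) contributes 5 a_n at x^n.
Matching x^n: (n+2)(n+1) a_{n+2} + (3 n(n-1) - n + 5) a_n = 0.
Thus a_{n+2} = (-3 n(n-1) + n - 5) / ((n+1)(n+2)) * a_n.

Check with a_0 = -1, a_1 = 2 (apply the recurrence for n = 0, 1, 2, 3): a_0 = -1, a_1 = 2, a_2 = 5/2, a_3 = -4/3, a_4 = -15/8, a_5 = 4/3.

a_(n+2) = (-3 n(n-1) + n - 5) / ((n+1)(n+2)) * a_n; check: a_0 = -1, a_1 = 2, a_2 = 5/2, a_3 = -4/3, a_4 = -15/8, a_5 = 4/3


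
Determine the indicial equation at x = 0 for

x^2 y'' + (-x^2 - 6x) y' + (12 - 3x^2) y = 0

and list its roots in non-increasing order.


Divide by x^2 to reach normal form y'' + P_1(x) y' + P_2(x) y = 0 with P_1(x) = -1 - 6/x and P_2(x) = -3 + 12/x^2.
x = 0 is a singular point because the y'-coefficient -1 - 6/x has a pole at x = 0 and the y-coefficient -3 + 12/x^2 has a pole at x = 0.
It is a regular singular point because x P_1(x) = p(x) = -x - 6 and x^2 P_2(x) = q(x) = 12 - 3x^2 are polynomials, hence analytic at x = 0.
p(0) = -6,  q(0) = 12.
Indicial equation: r(r-1) + p(0) r + q(0) = 0, i.e. r^2 + (p(0) - 1) r + q(0) = 0, i.e. r^2 - 7 r + 12 = 0.
Discriminant: (-7)^2 - 4(12) = 1, so r = (7 ± 1)/2.
Solving: r_1 = 4, r_2 = 3.

indicial: r^2 - 7 r + 12 = 0; roots r_1 = 4, r_2 = 3


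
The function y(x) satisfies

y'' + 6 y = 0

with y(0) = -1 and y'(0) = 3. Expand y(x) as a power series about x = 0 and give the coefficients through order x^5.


Ansatz: y(x) = sum_{n>=0} a_n x^n, so y'(x) = sum_{n>=1} n a_n x^(n-1) and y''(x) = sum_{n>=2} n(n-1) a_n x^(n-2).
Substitute into P(x) y'' + Q(x) y' + R(x) y = 0 with P(x) = 1, Q(x) = 0, R(x) = 6, and match powers of x.
Initial conditions: a_0 = -1, a_1 = 3.
Setting the coefficient of each power of x to zero and solving order by order (substituting the coefficients already found):
  x^0: 2 a_2 + 6 a_0 = 0  ->  2 a_2 = -6 a_0 = 6  ->  a_2 = 3
  x^1: 6 a_3 + 6 a_1 = 0  ->  6 a_3 = -6 a_1 = -18  ->  a_3 = -3
  x^2: 12 a_4 + 6 a_2 = 0  ->  12 a_4 = -6 a_2 = -18  ->  a_4 = -3/2
  x^3: 20 a_5 + 6 a_3 = 0  ->  20 a_5 = -6 a_3 = 18  ->  a_5 = 9/10
Truncated series: y(x) = -1 + 3 x + 3 x^2 - 3 x^3 - (3/2) x^4 + (9/10) x^5 + O(x^6).

a_0 = -1; a_1 = 3; a_2 = 3; a_3 = -3; a_4 = -3/2; a_5 = 9/10


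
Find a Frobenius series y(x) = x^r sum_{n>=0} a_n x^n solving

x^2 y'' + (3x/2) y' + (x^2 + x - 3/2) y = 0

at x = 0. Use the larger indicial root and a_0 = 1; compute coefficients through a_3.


Write in Frobenius form y'' + (p(x)/x) y' + (q(x)/x^2) y = 0:
  p(x) = 3/2,  q(x) = x^2 + x - 3/2.
Indicial equation: r(r-1) + (3/2) r + (-3/2) = 0 -> roots r_1 = 1, r_2 = -3/2.
Take r = r_1 = 1. Let y(x) = x^r sum_{n>=0} a_n x^n with a_0 = 1.
Substitute y = x^r sum a_n x^n and match x^{r+n}. The recurrence is
  D(n) a_n + 1 a_{n-1} + 1 a_{n-2} = 0,  where D(n) = (r+n)(r+n-1) + (3/2)(r+n) + (-3/2).
  a_n = [-1 a_{n-1} - 1 a_{n-2}] / D(n).
Since the indicial polynomial factors as (r - r_1)(r - r_2), D(n) = (r_1 + n - r_1)(r_1 + n - r_2) = n(n + 5/2).
Evaluating step by step (a_0 = 1):
  n = 1: D(1) = 1(1 + 5/2) = 7/2; numerator = -1(1) = -1; a_1 = (-1)/(7/2) = -2/7
  n = 2: D(2) = 2(2 + 5/2) = 9; numerator = -1(-2/7) - 1(1) = -5/7; a_2 = (-5/7)/(9) = -5/63
  n = 3: D(3) = 3(3 + 5/2) = 33/2; numerator = -1(-5/63) - 1(-2/7) = 23/63; a_3 = (23/63)/(33/2) = 46/2079

r = 1; a_0 = 1; a_1 = -2/7; a_2 = -5/63; a_3 = 46/2079


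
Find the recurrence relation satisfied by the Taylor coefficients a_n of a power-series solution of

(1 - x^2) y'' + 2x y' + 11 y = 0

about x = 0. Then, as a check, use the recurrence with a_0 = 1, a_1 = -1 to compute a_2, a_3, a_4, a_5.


Substitute y = sum_n a_n x^n.
(1 - 1 x^2) y'' contributes (n+2)(n+1) a_{n+2} - n(n-1) a_n at x^n.
2 x y'(x) contributes 2 n a_n at x^n.
11 y(x) contributes 11 a_n at x^n.
Matching x^n: (n+2)(n+1) a_{n+2} + (-n(n-1) + 2 n + 11) a_n = 0.
Thus a_{n+2} = (n(n-1) - 2 n - 11) / ((n+1)(n+2)) * a_n.

Check with a_0 = 1, a_1 = -1 (apply the recurrence for n = 0, 1, 2, 3): a_0 = 1, a_1 = -1, a_2 = -11/2, a_3 = 13/6, a_4 = 143/24, a_5 = -143/120.

a_(n+2) = (n(n-1) - 2 n - 11) / ((n+1)(n+2)) * a_n; check: a_0 = 1, a_1 = -1, a_2 = -11/2, a_3 = 13/6, a_4 = 143/24, a_5 = -143/120


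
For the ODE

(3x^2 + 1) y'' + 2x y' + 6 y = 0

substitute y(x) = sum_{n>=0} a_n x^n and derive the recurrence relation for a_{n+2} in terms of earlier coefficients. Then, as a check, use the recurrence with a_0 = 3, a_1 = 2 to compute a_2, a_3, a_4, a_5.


Substitute y = sum_n a_n x^n.
(1 + 3 x^2) y'' contributes (n+2)(n+1) a_{n+2} + 3 n(n-1) a_n at x^n.
2 x y'(x) contributes 2 n a_n at x^n.
6 y(x) contributes 6 a_n at x^n.
Matching x^n: (n+2)(n+1) a_{n+2} + (3 n(n-1) + 2 n + 6) a_n = 0.
Thus a_{n+2} = (-3 n(n-1) - 2 n - 6) / ((n+1)(n+2)) * a_n.

Check with a_0 = 3, a_1 = 2 (apply the recurrence for n = 0, 1, 2, 3): a_0 = 3, a_1 = 2, a_2 = -9, a_3 = -8/3, a_4 = 12, a_5 = 4.

a_(n+2) = (-3 n(n-1) - 2 n - 6) / ((n+1)(n+2)) * a_n; check: a_0 = 3, a_1 = 2, a_2 = -9, a_3 = -8/3, a_4 = 12, a_5 = 4


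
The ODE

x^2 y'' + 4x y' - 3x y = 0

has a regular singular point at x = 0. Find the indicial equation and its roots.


Divide by x^2 to reach normal form y'' + P_1(x) y' + P_2(x) y = 0 with P_1(x) = 4/x and P_2(x) = -3/x.
x = 0 is a singular point because the y'-coefficient 4/x has a pole at x = 0 and the y-coefficient -3/x has a pole at x = 0.
It is a regular singular point because x P_1(x) = p(x) = 4 and x^2 P_2(x) = q(x) = -3x are polynomials, hence analytic at x = 0.
p(0) = 4,  q(0) = 0.
Indicial equation: r(r-1) + p(0) r + q(0) = 0, i.e. r^2 + (p(0) - 1) r + q(0) = 0, i.e. r^2 + 3 r = 0.
Discriminant: (3)^2 - 4(0) = 9, so r = (-3 ± 3)/2.
Solving: r_1 = 0, r_2 = -3.

indicial: r^2 + 3 r = 0; roots r_1 = 0, r_2 = -3


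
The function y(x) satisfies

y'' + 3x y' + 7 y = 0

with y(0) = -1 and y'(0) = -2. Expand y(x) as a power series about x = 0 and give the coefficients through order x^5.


Ansatz: y(x) = sum_{n>=0} a_n x^n, so y'(x) = sum_{n>=1} n a_n x^(n-1) and y''(x) = sum_{n>=2} n(n-1) a_n x^(n-2).
Substitute into P(x) y'' + Q(x) y' + R(x) y = 0 with P(x) = 1, Q(x) = 3x, R(x) = 7, and match powers of x.
Initial conditions: a_0 = -1, a_1 = -2.
Setting the coefficient of each power of x to zero and solving order by order (substituting the coefficients already found):
  x^0: 2 a_2 + 7 a_0 = 0  ->  2 a_2 = -7 a_0 = 7  ->  a_2 = 7/2
  x^1: 6 a_3 + 10 a_1 = 0  ->  6 a_3 = -10 a_1 = 20  ->  a_3 = 10/3
  x^2: 12 a_4 + 13 a_2 = 0  ->  12 a_4 = -13 a_2 = -91/2  ->  a_4 = -91/24
  x^3: 20 a_5 + 16 a_3 = 0  ->  20 a_5 = -16 a_3 = -160/3  ->  a_5 = -8/3
Truncated series: y(x) = -1 - 2 x + (7/2) x^2 + (10/3) x^3 - (91/24) x^4 - (8/3) x^5 + O(x^6).

a_0 = -1; a_1 = -2; a_2 = 7/2; a_3 = 10/3; a_4 = -91/24; a_5 = -8/3


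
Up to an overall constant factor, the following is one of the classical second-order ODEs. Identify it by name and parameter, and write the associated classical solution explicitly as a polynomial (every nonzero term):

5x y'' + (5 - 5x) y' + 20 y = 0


All three coefficients share the factor 5; dividing through by 5 gives  x y'' + (1 - x) y' + 4 y = 0.
This matches the Laguerre equation x y'' + (1 - x) y' + n y = 0 with n = 4; the polynomial solution is L_4(x).
With y = sum_k a_k x^k, matching x^k gives (k+1)k a_{k+1} + (k+1) a_{k+1} - k a_k + n a_k = 0, i.e. (k+1)^2 a_{k+1} = (k - n) a_k = (k - 4) a_k. The right side vanishes at k = 4, so the series terminates at degree 4.
Standard normalization L_n(0) = 1 gives a_0 = 1. Work upward with a_{k+1} = (k - 4) a_k / (k+1)^2:
  a_1 = (0 - 4)(1) / 1^2 = -4/1 = -4
  a_2 = (1 - 4)(-4) / 2^2 = 12/4 = 3
  a_3 = (2 - 4)(3) / 3^2 = -6/9 = -2/3
  a_4 = (3 - 4)(-2/3) / 4^2 = (2/3)/16 = 1/24
Hence L_4(x) = x^4/24 - 2 x^3/3 + 3 x^2 - 4 x + 1.

L_4(x); series = x^4/24 - 2 x^3/3 + 3 x^2 - 4 x + 1


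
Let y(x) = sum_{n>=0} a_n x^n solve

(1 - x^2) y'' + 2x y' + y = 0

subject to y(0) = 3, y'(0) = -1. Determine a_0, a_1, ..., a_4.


Ansatz: y(x) = sum_{n>=0} a_n x^n, so y'(x) = sum_{n>=1} n a_n x^(n-1) and y''(x) = sum_{n>=2} n(n-1) a_n x^(n-2).
Substitute into P(x) y'' + Q(x) y' + R(x) y = 0 with P(x) = 1 - x^2, Q(x) = 2x, R(x) = 1, and match powers of x.
Initial conditions: a_0 = 3, a_1 = -1.
Setting the coefficient of each power of x to zero and solving order by order (substituting the coefficients already found):
  x^0: 2 a_2 + a_0 = 0  ->  2 a_2 = -a_0 = -3  ->  a_2 = -3/2
  x^1: 6 a_3 + 3 a_1 = 0  ->  6 a_3 = -3 a_1 = 3  ->  a_3 = 1/2
  x^2: 12 a_4 + 3 a_2 = 0  ->  12 a_4 = -3 a_2 = 9/2  ->  a_4 = 3/8
Truncated series: y(x) = 3 - x - (3/2) x^2 + (1/2) x^3 + (3/8) x^4 + O(x^5).

a_0 = 3; a_1 = -1; a_2 = -3/2; a_3 = 1/2; a_4 = 3/8


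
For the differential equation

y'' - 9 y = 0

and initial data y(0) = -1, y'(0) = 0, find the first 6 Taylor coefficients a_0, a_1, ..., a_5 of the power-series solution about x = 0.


Ansatz: y(x) = sum_{n>=0} a_n x^n, so y'(x) = sum_{n>=1} n a_n x^(n-1) and y''(x) = sum_{n>=2} n(n-1) a_n x^(n-2).
Substitute into P(x) y'' + Q(x) y' + R(x) y = 0 with P(x) = 1, Q(x) = 0, R(x) = -9, and match powers of x.
Initial conditions: a_0 = -1, a_1 = 0.
Setting the coefficient of each power of x to zero and solving order by order (substituting the coefficients already found):
  x^0: 2 a_2 - 9 a_0 = 0  ->  2 a_2 = 9 a_0 = -9  ->  a_2 = -9/2
  x^1: 6 a_3 - 9 a_1 = 0  ->  6 a_3 = 9 a_1 = 0  ->  a_3 = 0
  x^2: 12 a_4 - 9 a_2 = 0  ->  12 a_4 = 9 a_2 = -81/2  ->  a_4 = -27/8
  x^3: 20 a_5 - 9 a_3 = 0  ->  20 a_5 = 9 a_3 = 0  ->  a_5 = 0
Truncated series: y(x) = -1 - (9/2) x^2 - (27/8) x^4 + O(x^6).

a_0 = -1; a_1 = 0; a_2 = -9/2; a_3 = 0; a_4 = -27/8; a_5 = 0


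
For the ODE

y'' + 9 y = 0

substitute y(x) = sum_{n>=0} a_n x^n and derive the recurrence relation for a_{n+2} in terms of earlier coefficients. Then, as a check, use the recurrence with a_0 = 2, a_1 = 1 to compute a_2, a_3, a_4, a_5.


Substitute y = sum_n a_n x^n into y'' + (const) y = 0.
y''(x) = sum_{n>=0} (n+2)(n+1) a_{n+2} x^n.
The ODE becomes sum_n [(n+2)(n+1) a_{n+2} + 9 a_n] x^n = 0.
Setting each coefficient to zero gives the recurrence:
  (n+2)(n+1) a_{n+2} + 9 a_n = 0,
  a_{n+2} = -9 / ((n+1)(n+2)) a_n.

Check with a_0 = 2, a_1 = 1 (apply the recurrence for n = 0, 1, 2, 3): a_0 = 2, a_1 = 1, a_2 = -9, a_3 = -3/2, a_4 = 27/4, a_5 = 27/40.

a_{n+2} = -9/((n+1)(n+2)) * a_n; check: a_0 = 2, a_1 = 1, a_2 = -9, a_3 = -3/2, a_4 = 27/4, a_5 = 27/40


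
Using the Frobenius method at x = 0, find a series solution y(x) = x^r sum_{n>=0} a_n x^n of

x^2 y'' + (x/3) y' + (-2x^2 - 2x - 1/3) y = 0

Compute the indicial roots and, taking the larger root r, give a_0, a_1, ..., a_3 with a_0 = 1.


Write in Frobenius form y'' + (p(x)/x) y' + (q(x)/x^2) y = 0:
  p(x) = 1/3,  q(x) = -2x^2 - 2x - 1/3.
Indicial equation: r(r-1) + (1/3) r + (-1/3) = 0 -> roots r_1 = 1, r_2 = -1/3.
Take r = r_1 = 1. Let y(x) = x^r sum_{n>=0} a_n x^n with a_0 = 1.
Substitute y = x^r sum a_n x^n and match x^{r+n}. The recurrence is
  D(n) a_n - 2 a_{n-1} - 2 a_{n-2} = 0,  where D(n) = (r+n)(r+n-1) + (1/3)(r+n) + (-1/3).
  a_n = [2 a_{n-1} + 2 a_{n-2}] / D(n).
Since the indicial polynomial factors as (r - r_1)(r - r_2), D(n) = (r_1 + n - r_1)(r_1 + n - r_2) = n(n + 4/3).
Evaluating step by step (a_0 = 1):
  n = 1: D(1) = 1(1 + 4/3) = 7/3; numerator = 2(1) = 2; a_1 = (2)/(7/3) = 6/7
  n = 2: D(2) = 2(2 + 4/3) = 20/3; numerator = 2(6/7) + 2(1) = 26/7; a_2 = (26/7)/(20/3) = 39/70
  n = 3: D(3) = 3(3 + 4/3) = 13; numerator = 2(39/70) + 2(6/7) = 99/35; a_3 = (99/35)/(13) = 99/455

r = 1; a_0 = 1; a_1 = 6/7; a_2 = 39/70; a_3 = 99/455


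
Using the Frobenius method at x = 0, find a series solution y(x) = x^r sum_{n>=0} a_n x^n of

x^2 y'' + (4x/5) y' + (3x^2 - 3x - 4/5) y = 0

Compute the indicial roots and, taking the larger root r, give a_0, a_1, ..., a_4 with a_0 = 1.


Write in Frobenius form y'' + (p(x)/x) y' + (q(x)/x^2) y = 0:
  p(x) = 4/5,  q(x) = 3x^2 - 3x - 4/5.
Indicial equation: r(r-1) + (4/5) r + (-4/5) = 0 -> roots r_1 = 1, r_2 = -4/5.
Take r = r_1 = 1. Let y(x) = x^r sum_{n>=0} a_n x^n with a_0 = 1.
Substitute y = x^r sum a_n x^n and match x^{r+n}. The recurrence is
  D(n) a_n - 3 a_{n-1} + 3 a_{n-2} = 0,  where D(n) = (r+n)(r+n-1) + (4/5)(r+n) + (-4/5).
  a_n = [3 a_{n-1} - 3 a_{n-2}] / D(n).
Since the indicial polynomial factors as (r - r_1)(r - r_2), D(n) = (r_1 + n - r_1)(r_1 + n - r_2) = n(n + 9/5).
Evaluating step by step (a_0 = 1):
  n = 1: D(1) = 1(1 + 9/5) = 14/5; numerator = 3(1) = 3; a_1 = (3)/(14/5) = 15/14
  n = 2: D(2) = 2(2 + 9/5) = 38/5; numerator = 3(15/14) - 3(1) = 3/14; a_2 = (3/14)/(38/5) = 15/532
  n = 3: D(3) = 3(3 + 9/5) = 72/5; numerator = 3(15/532) - 3(15/14) = -1665/532; a_3 = (-1665/532)/(72/5) = -925/4256
  n = 4: D(4) = 4(4 + 9/5) = 116/5; numerator = 3(-925/4256) - 3(15/532) = -165/224; a_4 = (-165/224)/(116/5) = -825/25984

r = 1; a_0 = 1; a_1 = 15/14; a_2 = 15/532; a_3 = -925/4256; a_4 = -825/25984


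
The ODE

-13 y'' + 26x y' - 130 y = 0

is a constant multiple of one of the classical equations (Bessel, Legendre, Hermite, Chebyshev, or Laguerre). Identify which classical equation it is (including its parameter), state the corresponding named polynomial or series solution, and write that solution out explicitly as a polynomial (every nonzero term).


All three coefficients share the factor -13; dividing through by -13 gives  y'' - 2x y' + 10 y = 0.
This matches the Hermite equation y'' - 2x y' + 2n y = 0 with 2n = 10, so n = 5; the polynomial solution is H_5(x).
With y = sum_k a_k x^k, matching x^k gives (k+2)(k+1) a_{k+2} = 2(k - n) a_k = 2(k - 5) a_k. The right side vanishes at k = 5, so the series with the parity of 5 terminates at degree 5.
Standard normalization: leading coefficient of H_n is 2^n, so a_5 = 2^5 = 32. Work downward with a_k = (k+1)(k+2) a_{k+2} / (2(k - n)):
  a_3 = (4)(5)(32) / (2(3 - 5)) = 640/(-4) = -160
  a_1 = (2)(3)(-160) / (2(1 - 5)) = -960/(-8) = 120
Hence H_5(x) = 32 x^5 - 160 x^3 + 120 x.

H_5(x); series = 32 x^5 - 160 x^3 + 120 x


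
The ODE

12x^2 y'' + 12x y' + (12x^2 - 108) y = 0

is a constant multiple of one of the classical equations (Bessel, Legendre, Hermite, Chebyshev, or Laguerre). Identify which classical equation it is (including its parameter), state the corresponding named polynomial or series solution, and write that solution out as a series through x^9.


All three coefficients share the factor 12; dividing through by 12 gives  x^2 y'' + x y' + (x^2 - 9) y = 0.
This matches the Bessel equation x^2 y'' + x y' + (x^2 - nu^2) y = 0 with nu^2 = 9, so nu = 3; the solution bounded at x = 0 is J_3(x).
Frobenius at x = 0: indicial roots ±nu; for r = nu the recurrence k(k + 2nu) c_k = -c_{k-2} gives the standard series J_nu(x) = sum_{k>=0} (-1)^k / (k! (k+nu)!) (x/2)^(2k+nu). Evaluate the first 4 terms:
  k = 0: (-1)^0 / (0! * 3! * 2^3) x^3 = 1/(1*6*8) x^3 = (1/48) x^3
  k = 1: (-1)^1 / (1! * 4! * 2^5) x^5 = -1/(1*24*32) x^5 = (-1/768) x^5
  k = 2: (-1)^2 / (2! * 5! * 2^7) x^7 = 1/(2*120*128) x^7 = (1/30720) x^7
  k = 3: (-1)^3 / (3! * 6! * 2^9) x^9 = -1/(6*720*512) x^9 = (-1/2211840) x^9
Hence J_3(x) = -x^9/2211840 + x^7/30720 - x^5/768 + x^3/48 + ....

J_3(x); series = -x^9/2211840 + x^7/30720 - x^5/768 + x^3/48


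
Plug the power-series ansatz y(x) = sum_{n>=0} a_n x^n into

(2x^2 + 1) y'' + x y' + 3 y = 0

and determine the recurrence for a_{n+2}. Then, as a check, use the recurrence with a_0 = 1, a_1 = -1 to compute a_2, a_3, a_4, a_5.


Substitute y = sum_n a_n x^n.
(1 + 2 x^2) y'' contributes (n+2)(n+1) a_{n+2} + 2 n(n-1) a_n at x^n.
x y'(x) contributes n a_n at x^n.
3 y(x) contributes 3 a_n at x^n.
Matching x^n: (n+2)(n+1) a_{n+2} + (2 n(n-1) + n + 3) a_n = 0.
Thus a_{n+2} = (-2 n(n-1) - n - 3) / ((n+1)(n+2)) * a_n.

Check with a_0 = 1, a_1 = -1 (apply the recurrence for n = 0, 1, 2, 3): a_0 = 1, a_1 = -1, a_2 = -3/2, a_3 = 2/3, a_4 = 9/8, a_5 = -3/5.

a_(n+2) = (-2 n(n-1) - n - 3) / ((n+1)(n+2)) * a_n; check: a_0 = 1, a_1 = -1, a_2 = -3/2, a_3 = 2/3, a_4 = 9/8, a_5 = -3/5


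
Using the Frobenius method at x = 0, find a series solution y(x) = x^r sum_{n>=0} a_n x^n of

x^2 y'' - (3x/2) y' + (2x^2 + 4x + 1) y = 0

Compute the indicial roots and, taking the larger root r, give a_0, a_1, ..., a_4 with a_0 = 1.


Write in Frobenius form y'' + (p(x)/x) y' + (q(x)/x^2) y = 0:
  p(x) = -3/2,  q(x) = 2x^2 + 4x + 1.
Indicial equation: r(r-1) + (-3/2) r + (1) = 0 -> roots r_1 = 2, r_2 = 1/2.
Take r = r_1 = 2. Let y(x) = x^r sum_{n>=0} a_n x^n with a_0 = 1.
Substitute y = x^r sum a_n x^n and match x^{r+n}. The recurrence is
  D(n) a_n + 4 a_{n-1} + 2 a_{n-2} = 0,  where D(n) = (r+n)(r+n-1) + (-3/2)(r+n) + (1).
  a_n = [-4 a_{n-1} - 2 a_{n-2}] / D(n).
Since the indicial polynomial factors as (r - r_1)(r - r_2), D(n) = (r_1 + n - r_1)(r_1 + n - r_2) = n(n + 3/2).
Evaluating step by step (a_0 = 1):
  n = 1: D(1) = 1(1 + 3/2) = 5/2; numerator = -4(1) = -4; a_1 = (-4)/(5/2) = -8/5
  n = 2: D(2) = 2(2 + 3/2) = 7; numerator = -4(-8/5) - 2(1) = 22/5; a_2 = (22/5)/(7) = 22/35
  n = 3: D(3) = 3(3 + 3/2) = 27/2; numerator = -4(22/35) - 2(-8/5) = 24/35; a_3 = (24/35)/(27/2) = 16/315
  n = 4: D(4) = 4(4 + 3/2) = 22; numerator = -4(16/315) - 2(22/35) = -92/63; a_4 = (-92/63)/(22) = -46/693

r = 2; a_0 = 1; a_1 = -8/5; a_2 = 22/35; a_3 = 16/315; a_4 = -46/693


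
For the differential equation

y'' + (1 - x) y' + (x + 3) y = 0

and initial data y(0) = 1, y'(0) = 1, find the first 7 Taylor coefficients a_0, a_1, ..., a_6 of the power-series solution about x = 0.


Ansatz: y(x) = sum_{n>=0} a_n x^n, so y'(x) = sum_{n>=1} n a_n x^(n-1) and y''(x) = sum_{n>=2} n(n-1) a_n x^(n-2).
Substitute into P(x) y'' + Q(x) y' + R(x) y = 0 with P(x) = 1, Q(x) = 1 - x, R(x) = x + 3, and match powers of x.
Initial conditions: a_0 = 1, a_1 = 1.
Setting the coefficient of each power of x to zero and solving order by order (substituting the coefficients already found):
  x^0: 2 a_2 + a_1 + 3 a_0 = 0  ->  2 a_2 = -a_1 - 3 a_0 = -4  ->  a_2 = -2
  x^1: 6 a_3 + 2 a_2 + 2 a_1 + a_0 = 0  ->  6 a_3 = -2 a_2 - 2 a_1 - a_0 = 1  ->  a_3 = 1/6
  x^2: 12 a_4 + 3 a_3 + a_2 + a_1 = 0  ->  12 a_4 = -3 a_3 - a_2 - a_1 = 1/2  ->  a_4 = 1/24
  x^3: 20 a_5 + 4 a_4 + a_2 = 0  ->  20 a_5 = -4 a_4 - a_2 = 11/6  ->  a_5 = 11/120
  x^4: 30 a_6 + 5 a_5 - a_4 + a_3 = 0  ->  30 a_6 = -5 a_5 + a_4 - a_3 = -7/12  ->  a_6 = -7/360
Truncated series: y(x) = 1 + x - 2 x^2 + (1/6) x^3 + (1/24) x^4 + (11/120) x^5 - (7/360) x^6 + O(x^7).

a_0 = 1; a_1 = 1; a_2 = -2; a_3 = 1/6; a_4 = 1/24; a_5 = 11/120; a_6 = -7/360


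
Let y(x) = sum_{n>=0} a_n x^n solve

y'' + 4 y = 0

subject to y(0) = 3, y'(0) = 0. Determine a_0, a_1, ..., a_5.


Ansatz: y(x) = sum_{n>=0} a_n x^n, so y'(x) = sum_{n>=1} n a_n x^(n-1) and y''(x) = sum_{n>=2} n(n-1) a_n x^(n-2).
Substitute into P(x) y'' + Q(x) y' + R(x) y = 0 with P(x) = 1, Q(x) = 0, R(x) = 4, and match powers of x.
Initial conditions: a_0 = 3, a_1 = 0.
Setting the coefficient of each power of x to zero and solving order by order (substituting the coefficients already found):
  x^0: 2 a_2 + 4 a_0 = 0  ->  2 a_2 = -4 a_0 = -12  ->  a_2 = -6
  x^1: 6 a_3 + 4 a_1 = 0  ->  6 a_3 = -4 a_1 = 0  ->  a_3 = 0
  x^2: 12 a_4 + 4 a_2 = 0  ->  12 a_4 = -4 a_2 = 24  ->  a_4 = 2
  x^3: 20 a_5 + 4 a_3 = 0  ->  20 a_5 = -4 a_3 = 0  ->  a_5 = 0
Truncated series: y(x) = 3 - 6 x^2 + 2 x^4 + O(x^6).

a_0 = 3; a_1 = 0; a_2 = -6; a_3 = 0; a_4 = 2; a_5 = 0


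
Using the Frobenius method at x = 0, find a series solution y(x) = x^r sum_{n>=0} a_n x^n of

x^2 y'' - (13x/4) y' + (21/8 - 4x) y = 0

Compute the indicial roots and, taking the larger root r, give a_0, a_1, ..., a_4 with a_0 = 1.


Write in Frobenius form y'' + (p(x)/x) y' + (q(x)/x^2) y = 0:
  p(x) = -13/4,  q(x) = 21/8 - 4x.
Indicial equation: r(r-1) + (-13/4) r + (21/8) = 0 -> roots r_1 = 7/2, r_2 = 3/4.
Take r = r_1 = 7/2. Let y(x) = x^r sum_{n>=0} a_n x^n with a_0 = 1.
Substitute y = x^r sum a_n x^n and match x^{r+n}. The recurrence is
  D(n) a_n - 4 a_{n-1} = 0,  where D(n) = (r+n)(r+n-1) + (-13/4)(r+n) + (21/8).
  a_n = 4 / D(n) * a_{n-1}.
Since the indicial polynomial factors as (r - r_1)(r - r_2), D(n) = (r_1 + n - r_1)(r_1 + n - r_2) = n(n + 11/4).
Evaluating step by step (a_0 = 1):
  n = 1: D(1) = 1(1 + 11/4) = 15/4; numerator = 4(1) = 4; a_1 = (4)/(15/4) = 16/15
  n = 2: D(2) = 2(2 + 11/4) = 19/2; numerator = 4(16/15) = 64/15; a_2 = (64/15)/(19/2) = 128/285
  n = 3: D(3) = 3(3 + 11/4) = 69/4; numerator = 4(128/285) = 512/285; a_3 = (512/285)/(69/4) = 2048/19665
  n = 4: D(4) = 4(4 + 11/4) = 27; numerator = 4(2048/19665) = 8192/19665; a_4 = (8192/19665)/(27) = 8192/530955

r = 7/2; a_0 = 1; a_1 = 16/15; a_2 = 128/285; a_3 = 2048/19665; a_4 = 8192/530955


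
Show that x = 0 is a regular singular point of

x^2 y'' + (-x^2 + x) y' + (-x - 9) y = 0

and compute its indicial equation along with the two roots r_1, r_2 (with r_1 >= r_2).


Divide by x^2 to reach normal form y'' + P_1(x) y' + P_2(x) y = 0 with P_1(x) = -1 + 1/x and P_2(x) = -1/x - 9/x^2.
x = 0 is a singular point because the y'-coefficient -1 + 1/x has a pole at x = 0 and the y-coefficient -1/x - 9/x^2 has a pole at x = 0.
It is a regular singular point because x P_1(x) = p(x) = 1 - x and x^2 P_2(x) = q(x) = -x - 9 are polynomials, hence analytic at x = 0.
p(0) = 1,  q(0) = -9.
Indicial equation: r(r-1) + p(0) r + q(0) = 0, i.e. r^2 + (p(0) - 1) r + q(0) = 0, i.e. r^2 - 9 = 0.
Discriminant: (0)^2 - 4(-9) = 36, so r = (0 ± 6)/2.
Solving: r_1 = 3, r_2 = -3.

indicial: r^2 - 9 = 0; roots r_1 = 3, r_2 = -3
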